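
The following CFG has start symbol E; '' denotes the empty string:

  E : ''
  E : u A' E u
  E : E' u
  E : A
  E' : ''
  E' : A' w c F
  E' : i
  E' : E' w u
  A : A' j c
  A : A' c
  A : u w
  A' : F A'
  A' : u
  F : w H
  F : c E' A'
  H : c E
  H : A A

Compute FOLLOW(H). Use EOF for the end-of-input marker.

In F : w H: H is at the end, add FOLLOW(F) = { c, u, w }.
Union: FOLLOW(H) = { c, u, w }.

{ c, u, w }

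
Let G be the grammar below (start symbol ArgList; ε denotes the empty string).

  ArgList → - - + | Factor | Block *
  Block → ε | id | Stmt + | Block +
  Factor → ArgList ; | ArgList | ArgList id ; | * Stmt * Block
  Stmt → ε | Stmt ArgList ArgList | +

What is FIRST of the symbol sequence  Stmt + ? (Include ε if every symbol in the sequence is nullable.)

Add FIRST(Stmt)\{ε} = { *, +, -, id }; Stmt is nullable, continue.
+ is a terminal; add {+} and stop.

{ *, +, -, id }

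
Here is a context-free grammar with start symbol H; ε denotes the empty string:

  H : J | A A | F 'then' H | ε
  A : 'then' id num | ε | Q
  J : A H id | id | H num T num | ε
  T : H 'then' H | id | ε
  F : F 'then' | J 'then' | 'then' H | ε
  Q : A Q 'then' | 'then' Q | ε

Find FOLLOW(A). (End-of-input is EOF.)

{ EOF, 'then', id, num }

In H : A A: add FIRST(A)\{ε} = { 'then' }.
  Since A is nullable, also add FOLLOW(H) = { EOF, 'then', id, num }.
In H : A A: A is at the end, add FOLLOW(H) = { EOF, 'then', id, num }.
In J : A H id: add FIRST(H id) = { 'then', id, num }.
In Q : A Q 'then': add FIRST(Q 'then') = { 'then' }.
Union: FOLLOW(A) = { EOF, 'then', id, num }.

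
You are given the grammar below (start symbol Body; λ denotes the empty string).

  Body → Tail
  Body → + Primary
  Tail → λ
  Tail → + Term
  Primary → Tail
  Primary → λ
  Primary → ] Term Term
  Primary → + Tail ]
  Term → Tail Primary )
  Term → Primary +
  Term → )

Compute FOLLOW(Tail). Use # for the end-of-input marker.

In Body → Tail: Tail is at the end, add FOLLOW(Body) = { # }.
In Primary → Tail: Tail is at the end, add FOLLOW(Primary) = { #, ), + }.
In Primary → + Tail ]: add FIRST(]) = { ] }.
In Term → Tail Primary ): add FIRST(Primary )) = { ), +, ] }.
Union: FOLLOW(Tail) = { #, ), +, ] }.

{ #, ), +, ] }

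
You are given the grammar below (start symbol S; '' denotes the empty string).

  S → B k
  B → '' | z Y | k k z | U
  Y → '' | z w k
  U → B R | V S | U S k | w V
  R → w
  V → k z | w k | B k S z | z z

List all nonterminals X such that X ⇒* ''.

Directly nullable (have an ''-production): B, Y.
No other nonterminal has a production whose RHS symbols are all nullable.

{ B, Y }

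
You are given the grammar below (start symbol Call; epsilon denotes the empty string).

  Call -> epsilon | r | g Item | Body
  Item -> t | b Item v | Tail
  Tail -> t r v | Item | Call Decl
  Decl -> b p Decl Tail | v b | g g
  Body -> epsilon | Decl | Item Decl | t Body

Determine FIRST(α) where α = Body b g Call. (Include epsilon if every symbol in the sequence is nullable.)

Add FIRST(Body)\{epsilon} = { b, g, r, t, v }; Body is nullable, continue.
b is a terminal; add {b} and stop.

{ b, g, r, t, v }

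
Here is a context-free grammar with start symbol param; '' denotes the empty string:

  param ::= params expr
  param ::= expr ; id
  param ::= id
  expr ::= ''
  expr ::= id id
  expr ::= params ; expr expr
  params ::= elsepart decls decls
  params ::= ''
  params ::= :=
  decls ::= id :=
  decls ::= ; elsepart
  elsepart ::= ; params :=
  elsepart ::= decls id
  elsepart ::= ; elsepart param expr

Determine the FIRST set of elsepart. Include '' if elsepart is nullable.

{ ;, id }

elsepart ::= ; params := contributes {;}.
From elsepart ::= decls id: add FIRST(decls) = { ;, id }.
elsepart ::= ; elsepart param expr contributes {;}.
Union: FIRST(elsepart) = { ;, id }.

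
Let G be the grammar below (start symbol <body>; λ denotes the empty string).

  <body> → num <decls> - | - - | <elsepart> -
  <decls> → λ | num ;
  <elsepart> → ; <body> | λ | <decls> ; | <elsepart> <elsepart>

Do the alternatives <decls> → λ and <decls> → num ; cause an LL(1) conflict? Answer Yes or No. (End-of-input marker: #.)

FIRST(λ) = { λ } and FIRST(num ;) = { num }.
The first is nullable but FOLLOW(<decls>) = { -, ; } is disjoint from FIRST of the second.

No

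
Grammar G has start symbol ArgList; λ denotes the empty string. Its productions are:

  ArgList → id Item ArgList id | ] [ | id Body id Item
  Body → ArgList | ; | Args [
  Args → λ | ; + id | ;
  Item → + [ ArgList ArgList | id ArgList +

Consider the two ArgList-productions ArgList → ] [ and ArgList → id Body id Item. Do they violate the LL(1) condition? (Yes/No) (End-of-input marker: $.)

FIRST(] [) = { ] } and FIRST(id Body id Item) = { id }.
The FIRST sets are disjoint and neither alternative is nullable — no conflict.

No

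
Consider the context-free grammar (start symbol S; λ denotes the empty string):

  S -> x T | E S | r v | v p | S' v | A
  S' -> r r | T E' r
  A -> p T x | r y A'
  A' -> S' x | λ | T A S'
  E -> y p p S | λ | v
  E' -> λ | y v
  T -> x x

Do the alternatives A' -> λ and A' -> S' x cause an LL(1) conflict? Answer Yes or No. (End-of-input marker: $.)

Yes

FIRST(λ) = { λ } and FIRST(S' x) = { r, x }.
The first alternative is nullable and FOLLOW(A') = { $, p, r, v, x, y } shares r with FIRST of the second — conflict.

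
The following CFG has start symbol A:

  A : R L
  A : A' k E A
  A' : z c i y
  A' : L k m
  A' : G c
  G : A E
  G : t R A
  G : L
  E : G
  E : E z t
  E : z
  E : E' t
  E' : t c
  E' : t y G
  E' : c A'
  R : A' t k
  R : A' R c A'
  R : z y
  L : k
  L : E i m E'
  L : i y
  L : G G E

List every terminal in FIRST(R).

{ c, i, k, t, z }

From R : A' t k: add FIRST(A') = { c, i, k, t, z }.
From R : A' R c A': add FIRST(A') = { c, i, k, t, z }.
R : z y contributes {z}.
Union: FIRST(R) = { c, i, k, t, z }.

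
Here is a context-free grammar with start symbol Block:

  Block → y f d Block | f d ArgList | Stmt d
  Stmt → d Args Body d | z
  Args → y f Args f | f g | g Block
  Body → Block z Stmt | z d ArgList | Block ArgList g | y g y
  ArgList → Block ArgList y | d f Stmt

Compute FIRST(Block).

Block → y f d Block contributes {y}.
Block → f d ArgList contributes {f}.
From Block → Stmt d: add FIRST(Stmt) = { d, z }.
Union: FIRST(Block) = { d, f, y, z }.

{ d, f, y, z }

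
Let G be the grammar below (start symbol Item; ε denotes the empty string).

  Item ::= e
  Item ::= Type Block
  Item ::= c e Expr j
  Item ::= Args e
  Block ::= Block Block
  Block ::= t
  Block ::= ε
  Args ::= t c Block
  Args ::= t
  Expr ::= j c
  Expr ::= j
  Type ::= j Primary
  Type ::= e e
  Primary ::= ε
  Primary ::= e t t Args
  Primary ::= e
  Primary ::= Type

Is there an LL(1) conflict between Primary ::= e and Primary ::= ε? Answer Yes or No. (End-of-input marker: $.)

FIRST(e) = { e } and FIRST(ε) = { ε }.
The second is nullable but FOLLOW(Primary) = { $, t } is disjoint from FIRST of the first.

No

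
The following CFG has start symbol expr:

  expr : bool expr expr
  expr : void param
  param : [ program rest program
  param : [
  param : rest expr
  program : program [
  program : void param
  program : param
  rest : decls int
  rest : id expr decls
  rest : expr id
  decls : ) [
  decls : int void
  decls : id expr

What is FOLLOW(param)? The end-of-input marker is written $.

In expr : void param: param is at the end, add FOLLOW(expr) = { $, ), [, bool, id, int, void }.
In program : void param: param is at the end, add FOLLOW(program) = { $, ), [, bool, id, int, void }.
In program : param: param is at the end, add FOLLOW(program) = { $, ), [, bool, id, int, void }.
Union: FOLLOW(param) = { $, ), [, bool, id, int, void }.

{ $, ), [, bool, id, int, void }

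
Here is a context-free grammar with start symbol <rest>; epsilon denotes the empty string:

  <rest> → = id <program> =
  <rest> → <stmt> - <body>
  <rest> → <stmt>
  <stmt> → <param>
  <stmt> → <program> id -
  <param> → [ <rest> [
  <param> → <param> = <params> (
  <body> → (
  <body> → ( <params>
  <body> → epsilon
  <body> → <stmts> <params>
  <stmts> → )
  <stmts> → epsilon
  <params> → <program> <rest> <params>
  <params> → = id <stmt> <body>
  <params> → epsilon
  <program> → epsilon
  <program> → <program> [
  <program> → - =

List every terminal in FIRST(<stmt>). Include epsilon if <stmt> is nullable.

From <stmt> → <param>: add FIRST(<param>) = { [ }.
From <stmt> → <program> id -: <program> nullable, take FIRST(<program>) ∪ {id} = { -, [, id }.
Union: FIRST(<stmt>) = { -, [, id }.

{ -, [, id }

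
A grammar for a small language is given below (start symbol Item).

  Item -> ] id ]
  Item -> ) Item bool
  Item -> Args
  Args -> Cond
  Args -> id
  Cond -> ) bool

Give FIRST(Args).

{ ), id }

From Args -> Cond: add FIRST(Cond) = { ) }.
Args -> id contributes {id}.
Union: FIRST(Args) = { ), id }.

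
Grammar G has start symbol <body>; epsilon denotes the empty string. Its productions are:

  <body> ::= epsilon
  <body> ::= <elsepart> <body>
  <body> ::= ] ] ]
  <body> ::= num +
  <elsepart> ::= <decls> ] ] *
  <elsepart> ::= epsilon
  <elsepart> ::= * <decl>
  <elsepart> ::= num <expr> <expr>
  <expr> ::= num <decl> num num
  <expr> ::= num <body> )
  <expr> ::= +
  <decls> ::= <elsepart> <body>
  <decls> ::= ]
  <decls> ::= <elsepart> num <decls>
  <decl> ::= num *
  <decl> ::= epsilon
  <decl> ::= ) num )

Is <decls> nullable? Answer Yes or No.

<decls> ::= <elsepart> <body> and each of <elsepart>, <body> is nullable, so <decls> ⇒* epsilon.

Yes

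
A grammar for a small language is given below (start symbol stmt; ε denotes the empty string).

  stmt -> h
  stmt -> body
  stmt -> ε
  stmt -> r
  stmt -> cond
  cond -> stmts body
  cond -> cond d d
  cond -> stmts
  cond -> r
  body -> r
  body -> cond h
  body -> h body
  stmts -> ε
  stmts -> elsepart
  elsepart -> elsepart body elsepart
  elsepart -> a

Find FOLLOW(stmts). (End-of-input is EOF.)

{ EOF, a, d, h, r }

In cond -> stmts body: add FIRST(body) = { a, d, h, r }.
In cond -> stmts: stmts is at the end, add FOLLOW(cond) = { EOF, d, h }.
Union: FOLLOW(stmts) = { EOF, a, d, h, r }.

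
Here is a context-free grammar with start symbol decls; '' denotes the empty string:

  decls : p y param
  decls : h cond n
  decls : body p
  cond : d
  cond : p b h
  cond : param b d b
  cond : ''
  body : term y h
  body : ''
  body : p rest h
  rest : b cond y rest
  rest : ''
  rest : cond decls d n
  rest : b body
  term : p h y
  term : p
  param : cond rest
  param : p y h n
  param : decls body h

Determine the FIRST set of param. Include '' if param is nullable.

{ b, d, h, p, '' }

From param : cond rest: cond, rest nullable, take FIRST(cond) ∪ FIRST(rest) = { b, d, h, p }; also '' since the whole RHS is nullable.
param : p y h n contributes {p}.
From param : decls body h: add FIRST(decls) = { h, p }.
Union: FIRST(param) = { b, d, h, p, '' }.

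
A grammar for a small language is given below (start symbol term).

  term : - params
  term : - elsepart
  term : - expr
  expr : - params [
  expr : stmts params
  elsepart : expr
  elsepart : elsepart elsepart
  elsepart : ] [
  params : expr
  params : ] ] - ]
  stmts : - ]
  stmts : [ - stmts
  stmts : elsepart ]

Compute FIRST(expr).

expr : - params [ contributes {-}.
From expr : stmts params: add FIRST(stmts) = { -, [, ] }.
Union: FIRST(expr) = { -, [, ] }.

{ -, [, ] }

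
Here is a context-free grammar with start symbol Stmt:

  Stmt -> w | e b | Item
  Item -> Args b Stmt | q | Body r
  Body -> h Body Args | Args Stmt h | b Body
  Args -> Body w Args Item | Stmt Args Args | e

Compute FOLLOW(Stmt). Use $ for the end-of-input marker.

{ $, b, e, h, q, r, w }

Stmt is the start symbol, so $ ∈ FOLLOW(Stmt).
In Item -> Args b Stmt: Stmt is at the end, add FOLLOW(Item) = { $, b, e, h, q, r, w }.
In Body -> Args Stmt h: add FIRST(h) = { h }.
In Args -> Stmt Args Args: add FIRST(Args Args) = { b, e, h, q, w }.
Union: FOLLOW(Stmt) = { $, b, e, h, q, r, w }.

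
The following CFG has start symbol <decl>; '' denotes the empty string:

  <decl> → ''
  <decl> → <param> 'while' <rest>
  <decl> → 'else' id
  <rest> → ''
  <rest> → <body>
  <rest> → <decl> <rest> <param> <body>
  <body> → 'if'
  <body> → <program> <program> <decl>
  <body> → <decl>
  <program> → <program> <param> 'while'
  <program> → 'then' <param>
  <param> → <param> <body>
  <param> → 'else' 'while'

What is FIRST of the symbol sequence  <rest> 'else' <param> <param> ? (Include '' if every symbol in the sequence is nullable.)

Add FIRST(<rest>)\{''} = { 'else', 'if', 'then' }; <rest> is nullable, continue.
'else' is a terminal; add {'else'} and stop.

{ 'else', 'if', 'then' }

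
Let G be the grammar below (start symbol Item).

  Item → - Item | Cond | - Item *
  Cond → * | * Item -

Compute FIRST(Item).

{ *, - }

Item → - Item contributes {-}.
From Item → Cond: add FIRST(Cond) = { * }.
Item → - Item * contributes {-}.
Union: FIRST(Item) = { *, - }.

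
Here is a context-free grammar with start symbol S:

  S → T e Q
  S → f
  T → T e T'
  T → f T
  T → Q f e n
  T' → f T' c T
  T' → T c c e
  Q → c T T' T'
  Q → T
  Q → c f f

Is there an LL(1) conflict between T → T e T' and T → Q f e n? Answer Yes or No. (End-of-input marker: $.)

FIRST(T e T') = { c, f } and FIRST(Q f e n) = { c, f }.
Both contain c, so the two alternatives are not disjoint — LL(1) conflict.

Yes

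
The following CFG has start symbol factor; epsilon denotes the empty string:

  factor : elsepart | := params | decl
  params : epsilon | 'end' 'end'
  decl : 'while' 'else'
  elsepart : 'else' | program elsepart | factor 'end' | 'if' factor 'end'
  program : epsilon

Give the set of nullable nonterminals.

Directly nullable (have an epsilon-production): params, program.
No other nonterminal has a production whose RHS symbols are all nullable.

{ params, program }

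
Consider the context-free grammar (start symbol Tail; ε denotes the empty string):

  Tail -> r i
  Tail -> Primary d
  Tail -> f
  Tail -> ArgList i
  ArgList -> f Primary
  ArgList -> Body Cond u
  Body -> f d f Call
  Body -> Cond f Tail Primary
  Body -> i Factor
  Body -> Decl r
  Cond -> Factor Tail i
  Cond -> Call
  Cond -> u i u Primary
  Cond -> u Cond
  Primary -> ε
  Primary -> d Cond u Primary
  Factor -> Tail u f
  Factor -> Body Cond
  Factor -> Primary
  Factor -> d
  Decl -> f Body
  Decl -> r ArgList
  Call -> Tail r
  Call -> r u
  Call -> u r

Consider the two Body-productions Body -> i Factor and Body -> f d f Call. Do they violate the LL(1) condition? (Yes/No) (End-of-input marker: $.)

No

FIRST(i Factor) = { i } and FIRST(f d f Call) = { f }.
The FIRST sets are disjoint and neither alternative is nullable — no conflict.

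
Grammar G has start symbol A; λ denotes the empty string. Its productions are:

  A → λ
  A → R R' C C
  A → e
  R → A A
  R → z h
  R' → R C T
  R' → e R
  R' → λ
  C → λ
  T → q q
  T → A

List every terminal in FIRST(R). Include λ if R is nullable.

{ e, q, z, λ }

From R → A A: A, A nullable, take FIRST(A) ∪ FIRST(A) = { e, q, z }; also λ since the whole RHS is nullable.
R → z h contributes {z}.
Union: FIRST(R) = { e, q, z, λ }.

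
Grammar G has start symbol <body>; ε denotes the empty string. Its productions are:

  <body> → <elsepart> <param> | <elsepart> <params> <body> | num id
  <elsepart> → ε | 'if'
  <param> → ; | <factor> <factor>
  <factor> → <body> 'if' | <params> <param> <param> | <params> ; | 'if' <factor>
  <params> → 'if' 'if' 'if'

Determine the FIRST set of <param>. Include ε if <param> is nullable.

{ 'if', ;, num }

<param> → ; contributes {;}.
From <param> → <factor> <factor>: add FIRST(<factor>) = { 'if', ;, num }.
Union: FIRST(<param>) = { 'if', ;, num }.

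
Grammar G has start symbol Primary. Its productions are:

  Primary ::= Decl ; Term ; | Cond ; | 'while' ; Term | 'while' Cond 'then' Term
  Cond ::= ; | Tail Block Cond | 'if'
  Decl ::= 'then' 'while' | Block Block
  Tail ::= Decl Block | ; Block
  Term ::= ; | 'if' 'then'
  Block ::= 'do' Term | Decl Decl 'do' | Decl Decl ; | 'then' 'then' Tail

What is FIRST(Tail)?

{ 'do', 'then', ; }

From Tail ::= Decl Block: add FIRST(Decl) = { 'do', 'then' }.
Tail ::= ; Block contributes {;}.
Union: FIRST(Tail) = { 'do', 'then', ; }.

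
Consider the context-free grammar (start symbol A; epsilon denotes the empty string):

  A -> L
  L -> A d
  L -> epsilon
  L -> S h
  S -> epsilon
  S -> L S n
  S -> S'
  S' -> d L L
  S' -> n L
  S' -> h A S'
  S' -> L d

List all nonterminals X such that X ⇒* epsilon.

{ A, L, S }

Directly nullable (have an epsilon-production): L, S.
A -> L with every symbol nullable, so A is nullable.
No other nonterminal has a production whose RHS symbols are all nullable.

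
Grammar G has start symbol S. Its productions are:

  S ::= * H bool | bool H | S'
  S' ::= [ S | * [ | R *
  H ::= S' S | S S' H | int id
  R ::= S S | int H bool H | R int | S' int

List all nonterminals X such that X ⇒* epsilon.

{ } (none)

No nonterminal has an empty production or an RHS whose symbols are all nullable.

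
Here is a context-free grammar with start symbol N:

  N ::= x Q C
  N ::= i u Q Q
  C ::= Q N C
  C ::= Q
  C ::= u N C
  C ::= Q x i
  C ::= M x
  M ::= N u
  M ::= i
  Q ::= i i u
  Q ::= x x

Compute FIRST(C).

From C ::= Q N C: add FIRST(Q) = { i, x }.
From C ::= Q: add FIRST(Q) = { i, x }.
C ::= u N C contributes {u}.
From C ::= Q x i: add FIRST(Q) = { i, x }.
From C ::= M x: add FIRST(M) = { i, x }.
Union: FIRST(C) = { i, u, x }.

{ i, u, x }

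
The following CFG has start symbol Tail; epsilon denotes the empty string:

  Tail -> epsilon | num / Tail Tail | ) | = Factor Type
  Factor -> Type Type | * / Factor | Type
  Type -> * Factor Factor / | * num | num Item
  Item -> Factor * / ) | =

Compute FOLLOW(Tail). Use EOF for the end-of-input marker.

{ EOF, ), =, num }

Tail is the start symbol, so EOF ∈ FOLLOW(Tail).
In Tail -> num / Tail Tail: add FIRST(Tail)\{epsilon} = { ), =, num }.
  Since Tail is nullable, also add FOLLOW(Tail) = { EOF, ), =, num }.
In Tail -> num / Tail Tail: Tail is at the end, add FOLLOW(Tail) = { EOF, ), =, num }.
Union: FOLLOW(Tail) = { EOF, ), =, num }.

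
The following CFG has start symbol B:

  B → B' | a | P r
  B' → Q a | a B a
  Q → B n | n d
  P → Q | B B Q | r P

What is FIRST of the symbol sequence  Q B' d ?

{ a, n, r }

Add FIRST(Q) = { a, n, r }; Q is not nullable, stop.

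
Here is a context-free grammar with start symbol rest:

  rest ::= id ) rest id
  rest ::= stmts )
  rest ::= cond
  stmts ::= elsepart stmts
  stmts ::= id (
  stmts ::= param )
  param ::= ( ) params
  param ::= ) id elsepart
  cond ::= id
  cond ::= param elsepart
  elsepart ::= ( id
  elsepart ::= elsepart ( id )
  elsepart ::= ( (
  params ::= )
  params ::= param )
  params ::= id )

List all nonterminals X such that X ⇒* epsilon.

{ } (none)

No nonterminal has an empty production or an RHS whose symbols are all nullable.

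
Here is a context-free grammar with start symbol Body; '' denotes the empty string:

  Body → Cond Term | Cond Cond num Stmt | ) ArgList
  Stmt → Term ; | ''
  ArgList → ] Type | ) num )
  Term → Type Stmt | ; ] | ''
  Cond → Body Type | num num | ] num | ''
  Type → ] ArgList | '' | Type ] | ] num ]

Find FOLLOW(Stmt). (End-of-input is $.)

{ $, ), ;, ], num }

In Body → Cond Cond num Stmt: Stmt is at the end, add FOLLOW(Body) = { $, ), ;, ], num }.
In Term → Type Stmt: Stmt is at the end, add FOLLOW(Term) = { $, ), ;, ], num }.
Union: FOLLOW(Stmt) = { $, ), ;, ], num }.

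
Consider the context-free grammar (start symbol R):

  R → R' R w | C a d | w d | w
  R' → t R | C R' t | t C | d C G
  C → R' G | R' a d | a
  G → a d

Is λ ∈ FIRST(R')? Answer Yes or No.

No nonterminal in this grammar is nullable.
No production of R' has an RHS whose symbols are all nullable, so R' is not nullable.

No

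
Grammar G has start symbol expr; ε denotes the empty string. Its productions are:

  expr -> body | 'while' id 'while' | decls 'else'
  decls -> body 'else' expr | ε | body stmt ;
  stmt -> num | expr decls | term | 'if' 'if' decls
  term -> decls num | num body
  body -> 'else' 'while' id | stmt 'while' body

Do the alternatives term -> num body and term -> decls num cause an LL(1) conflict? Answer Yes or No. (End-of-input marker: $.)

Yes

FIRST(num body) = { num } and FIRST(decls num) = { 'else', 'if', 'while', num }.
Both contain num, so the two alternatives are not disjoint — LL(1) conflict.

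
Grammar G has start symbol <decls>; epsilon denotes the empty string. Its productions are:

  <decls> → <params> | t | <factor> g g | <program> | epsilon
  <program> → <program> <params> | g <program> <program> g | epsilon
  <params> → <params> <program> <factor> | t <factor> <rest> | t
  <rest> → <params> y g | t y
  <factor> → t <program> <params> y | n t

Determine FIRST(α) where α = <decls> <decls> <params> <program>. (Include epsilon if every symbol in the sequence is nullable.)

{ g, n, t }

Add FIRST(<decls>)\{epsilon} = { g, n, t }; <decls> is nullable, continue.
Add FIRST(<decls>)\{epsilon} = { g, n, t }; <decls> is nullable, continue.
Add FIRST(<params>) = { t }; <params> is not nullable, stop.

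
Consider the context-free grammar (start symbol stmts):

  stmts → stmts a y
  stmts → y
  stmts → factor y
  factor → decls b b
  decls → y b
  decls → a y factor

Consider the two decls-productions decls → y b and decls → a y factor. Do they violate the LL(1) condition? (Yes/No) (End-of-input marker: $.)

No

FIRST(y b) = { y } and FIRST(a y factor) = { a }.
The FIRST sets are disjoint and neither alternative is nullable — no conflict.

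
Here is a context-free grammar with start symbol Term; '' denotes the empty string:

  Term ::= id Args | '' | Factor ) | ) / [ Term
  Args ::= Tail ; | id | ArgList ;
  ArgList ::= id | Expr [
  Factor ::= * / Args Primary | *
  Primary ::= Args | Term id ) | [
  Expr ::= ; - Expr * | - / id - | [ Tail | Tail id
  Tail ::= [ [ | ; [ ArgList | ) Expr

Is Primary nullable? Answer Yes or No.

No

Nullable nonterminals: Term.
No production of Primary has an RHS whose symbols are all nullable, so Primary is not nullable.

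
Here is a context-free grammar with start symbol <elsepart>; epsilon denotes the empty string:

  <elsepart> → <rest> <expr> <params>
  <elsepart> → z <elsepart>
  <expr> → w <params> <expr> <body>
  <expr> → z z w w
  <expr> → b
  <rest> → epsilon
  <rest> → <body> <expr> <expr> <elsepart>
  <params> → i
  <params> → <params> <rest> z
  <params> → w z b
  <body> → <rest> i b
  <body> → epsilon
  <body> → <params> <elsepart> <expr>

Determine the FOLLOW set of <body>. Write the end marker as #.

{ b, i, w, z }

In <expr> → w <params> <expr> <body>: <body> is at the end, add FOLLOW(<expr>) = { b, i, w, z }.
In <rest> → <body> <expr> <expr> <elsepart>: add FIRST(<expr> <expr> <elsepart>) = { b, w, z }.
Union: FOLLOW(<body>) = { b, i, w, z }.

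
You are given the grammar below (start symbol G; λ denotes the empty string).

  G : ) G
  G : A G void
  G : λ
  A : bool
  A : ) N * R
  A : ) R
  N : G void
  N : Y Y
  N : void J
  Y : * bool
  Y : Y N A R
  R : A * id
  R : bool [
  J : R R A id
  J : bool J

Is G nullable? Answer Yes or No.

G has an λ-production, so G ⇒ λ.

Yes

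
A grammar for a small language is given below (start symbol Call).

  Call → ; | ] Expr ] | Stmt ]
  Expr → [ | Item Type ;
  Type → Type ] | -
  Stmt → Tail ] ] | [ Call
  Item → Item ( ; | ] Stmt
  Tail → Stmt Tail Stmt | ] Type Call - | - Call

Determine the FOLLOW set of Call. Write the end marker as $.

{ $, (, -, [, ] }

Call is the start symbol, so $ ∈ FOLLOW(Call).
In Stmt → [ Call: Call is at the end, add FOLLOW(Stmt) = { (, -, [, ] }.
In Tail → ] Type Call -: add FIRST(-) = { - }.
In Tail → - Call: Call is at the end, add FOLLOW(Tail) = { -, [, ] }.
Union: FOLLOW(Call) = { $, (, -, [, ] }.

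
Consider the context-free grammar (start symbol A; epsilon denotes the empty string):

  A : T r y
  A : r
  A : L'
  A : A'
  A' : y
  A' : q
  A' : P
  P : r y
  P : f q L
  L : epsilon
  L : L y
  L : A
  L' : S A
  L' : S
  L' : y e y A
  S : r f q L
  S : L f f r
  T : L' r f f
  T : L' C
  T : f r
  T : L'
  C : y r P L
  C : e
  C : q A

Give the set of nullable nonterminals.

Directly nullable (have an epsilon-production): L.
No other nonterminal has a production whose RHS symbols are all nullable.

{ L }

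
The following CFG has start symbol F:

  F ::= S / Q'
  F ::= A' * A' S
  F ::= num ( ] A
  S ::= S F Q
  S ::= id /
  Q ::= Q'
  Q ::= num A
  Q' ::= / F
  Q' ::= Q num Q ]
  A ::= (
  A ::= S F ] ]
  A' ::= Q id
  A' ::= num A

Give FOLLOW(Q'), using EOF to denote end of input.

In F ::= S / Q': Q' is at the end, add FOLLOW(F) = { EOF, /, ], id, num }.
In Q ::= Q': Q' is at the end, add FOLLOW(Q) = { EOF, /, ], id, num }.
Union: FOLLOW(Q') = { EOF, /, ], id, num }.

{ EOF, /, ], id, num }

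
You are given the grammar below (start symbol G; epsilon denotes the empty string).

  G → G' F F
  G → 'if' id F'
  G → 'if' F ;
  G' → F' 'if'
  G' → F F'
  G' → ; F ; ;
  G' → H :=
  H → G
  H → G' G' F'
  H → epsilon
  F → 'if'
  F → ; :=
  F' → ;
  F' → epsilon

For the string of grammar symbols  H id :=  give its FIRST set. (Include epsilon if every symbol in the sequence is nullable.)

{ 'if', :=, ;, id }

Add FIRST(H)\{epsilon} = { 'if', :=, ; }; H is nullable, continue.
id is a terminal; add {id} and stop.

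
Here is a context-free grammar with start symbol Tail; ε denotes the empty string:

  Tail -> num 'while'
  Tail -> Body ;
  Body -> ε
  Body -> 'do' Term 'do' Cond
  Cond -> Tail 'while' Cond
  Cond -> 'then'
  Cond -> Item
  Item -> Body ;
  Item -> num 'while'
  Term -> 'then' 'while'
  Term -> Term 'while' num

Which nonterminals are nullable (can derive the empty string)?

{ Body }

Directly nullable (have an ε-production): Body.
No other nonterminal has a production whose RHS symbols are all nullable.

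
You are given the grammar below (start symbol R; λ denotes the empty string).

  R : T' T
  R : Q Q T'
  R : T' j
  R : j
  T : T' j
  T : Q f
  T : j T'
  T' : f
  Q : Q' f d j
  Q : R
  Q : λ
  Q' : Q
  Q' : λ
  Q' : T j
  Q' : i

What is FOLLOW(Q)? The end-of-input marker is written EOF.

{ f, i, j }

In R : Q Q T': add FIRST(Q T') = { f, i, j }.
In R : Q Q T': add FIRST(T') = { f }.
In T : Q f: add FIRST(f) = { f }.
In Q' : Q: Q is at the end, add FOLLOW(Q') = { f }.
Union: FOLLOW(Q) = { f, i, j }.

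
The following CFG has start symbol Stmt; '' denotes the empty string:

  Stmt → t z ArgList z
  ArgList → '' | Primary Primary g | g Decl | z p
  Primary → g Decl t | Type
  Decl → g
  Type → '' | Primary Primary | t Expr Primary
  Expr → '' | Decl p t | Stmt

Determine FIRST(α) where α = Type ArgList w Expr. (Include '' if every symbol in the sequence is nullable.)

Add FIRST(Type)\{''} = { g, t }; Type is nullable, continue.
Add FIRST(ArgList)\{''} = { g, t, z }; ArgList is nullable, continue.
w is a terminal; add {w} and stop.

{ g, t, w, z }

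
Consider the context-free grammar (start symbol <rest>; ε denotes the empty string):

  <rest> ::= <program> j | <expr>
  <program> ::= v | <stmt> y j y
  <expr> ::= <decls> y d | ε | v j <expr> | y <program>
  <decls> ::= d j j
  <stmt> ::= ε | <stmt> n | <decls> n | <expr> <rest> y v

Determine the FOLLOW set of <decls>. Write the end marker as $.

In <expr> ::= <decls> y d: add FIRST(y d) = { y }.
In <stmt> ::= <decls> n: add FIRST(n) = { n }.
Union: FOLLOW(<decls>) = { n, y }.

{ n, y }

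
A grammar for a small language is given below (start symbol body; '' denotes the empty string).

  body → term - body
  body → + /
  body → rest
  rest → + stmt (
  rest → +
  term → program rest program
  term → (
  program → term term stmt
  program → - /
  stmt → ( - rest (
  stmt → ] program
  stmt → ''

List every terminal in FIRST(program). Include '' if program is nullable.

{ (, - }

From program → term term stmt: add FIRST(term) = { (, - }.
program → - / contributes {-}.
Union: FIRST(program) = { (, - }.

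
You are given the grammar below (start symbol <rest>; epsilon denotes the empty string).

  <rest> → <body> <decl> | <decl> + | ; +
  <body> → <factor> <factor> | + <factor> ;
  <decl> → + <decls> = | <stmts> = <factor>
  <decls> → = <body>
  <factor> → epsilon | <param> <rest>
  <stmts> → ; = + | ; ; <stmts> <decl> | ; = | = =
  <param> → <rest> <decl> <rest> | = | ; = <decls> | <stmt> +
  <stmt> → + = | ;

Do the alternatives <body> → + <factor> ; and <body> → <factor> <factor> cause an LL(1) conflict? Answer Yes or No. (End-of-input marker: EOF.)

FIRST(+ <factor> ;) = { + } and FIRST(<factor> <factor>) = { +, ;, =, epsilon }.
Both contain +, so the two alternatives are not disjoint — LL(1) conflict.

Yes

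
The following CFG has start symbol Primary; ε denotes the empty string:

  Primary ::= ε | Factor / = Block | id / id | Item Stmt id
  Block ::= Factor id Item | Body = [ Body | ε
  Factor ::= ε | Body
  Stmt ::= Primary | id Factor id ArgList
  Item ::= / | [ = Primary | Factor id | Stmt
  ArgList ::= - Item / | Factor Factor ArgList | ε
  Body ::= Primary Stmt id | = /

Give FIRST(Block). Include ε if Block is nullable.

{ /, =, [, id, ε }

From Block ::= Factor id Item: Factor nullable, take FIRST(Factor) ∪ {id} = { /, =, [, id }.
From Block ::= Body = [ Body: add FIRST(Body) = { /, =, [, id }.
Block ::= ε contributes ε.
Union: FIRST(Block) = { /, =, [, id, ε }.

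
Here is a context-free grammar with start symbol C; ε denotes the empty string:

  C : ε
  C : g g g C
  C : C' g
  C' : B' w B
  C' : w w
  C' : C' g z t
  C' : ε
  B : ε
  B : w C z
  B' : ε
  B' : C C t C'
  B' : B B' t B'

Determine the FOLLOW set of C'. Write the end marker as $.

In C : C' g: add FIRST(g) = { g }.
In C' : C' g z t: add FIRST(g z t) = { g }.
In B' : C C t C': C' is at the end, add FOLLOW(B') = { t, w }.
Union: FOLLOW(C') = { g, t, w }.

{ g, t, w }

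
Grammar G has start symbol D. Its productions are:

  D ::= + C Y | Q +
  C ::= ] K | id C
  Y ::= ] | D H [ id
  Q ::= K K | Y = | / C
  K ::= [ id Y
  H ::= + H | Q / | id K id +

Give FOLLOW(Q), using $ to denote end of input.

{ +, / }

In D ::= Q +: add FIRST(+) = { + }.
In H ::= Q /: add FIRST(/) = { / }.
Union: FOLLOW(Q) = { +, / }.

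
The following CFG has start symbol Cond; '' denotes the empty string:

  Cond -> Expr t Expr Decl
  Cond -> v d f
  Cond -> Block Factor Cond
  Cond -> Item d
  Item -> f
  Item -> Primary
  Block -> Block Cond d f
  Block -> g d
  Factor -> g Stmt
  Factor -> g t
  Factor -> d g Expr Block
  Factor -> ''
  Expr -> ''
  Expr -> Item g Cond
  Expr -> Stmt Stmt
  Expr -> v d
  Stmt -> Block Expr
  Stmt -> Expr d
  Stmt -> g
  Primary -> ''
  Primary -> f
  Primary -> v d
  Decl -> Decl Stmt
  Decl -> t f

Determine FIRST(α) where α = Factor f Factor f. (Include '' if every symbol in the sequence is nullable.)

Add FIRST(Factor)\{''} = { d, g }; Factor is nullable, continue.
f is a terminal; add {f} and stop.

{ d, f, g }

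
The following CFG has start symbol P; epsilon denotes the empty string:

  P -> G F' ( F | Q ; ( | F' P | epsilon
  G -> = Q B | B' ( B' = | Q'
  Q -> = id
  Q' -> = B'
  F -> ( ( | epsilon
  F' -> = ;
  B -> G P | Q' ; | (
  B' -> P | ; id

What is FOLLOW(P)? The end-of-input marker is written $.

{ $, (, ;, = }

P is the start symbol, so $ ∈ FOLLOW(P).
In P -> F' P: P is at the end, add FOLLOW(P) = { $, (, ;, = }.
In B -> G P: P is at the end, add FOLLOW(B) = { (, ;, = }.
In B' -> P: P is at the end, add FOLLOW(B') = { (, ;, = }.
Union: FOLLOW(P) = { $, (, ;, = }.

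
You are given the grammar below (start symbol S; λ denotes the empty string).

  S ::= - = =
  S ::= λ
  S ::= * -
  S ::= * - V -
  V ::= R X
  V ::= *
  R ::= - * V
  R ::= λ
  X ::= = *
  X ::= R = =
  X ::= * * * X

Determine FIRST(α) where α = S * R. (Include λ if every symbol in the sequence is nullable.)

{ *, - }

Add FIRST(S)\{λ} = { *, - }; S is nullable, continue.
* is a terminal; add {*} and stop.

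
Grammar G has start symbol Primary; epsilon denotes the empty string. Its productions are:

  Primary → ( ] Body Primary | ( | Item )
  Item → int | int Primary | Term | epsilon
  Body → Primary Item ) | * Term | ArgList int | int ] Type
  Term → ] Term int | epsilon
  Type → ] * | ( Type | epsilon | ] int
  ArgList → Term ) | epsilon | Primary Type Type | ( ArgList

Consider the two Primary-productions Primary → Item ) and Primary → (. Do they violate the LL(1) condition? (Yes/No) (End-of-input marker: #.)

FIRST(Item )) = { ), ], int } and FIRST(() = { ( }.
The FIRST sets are disjoint and neither alternative is nullable — no conflict.

No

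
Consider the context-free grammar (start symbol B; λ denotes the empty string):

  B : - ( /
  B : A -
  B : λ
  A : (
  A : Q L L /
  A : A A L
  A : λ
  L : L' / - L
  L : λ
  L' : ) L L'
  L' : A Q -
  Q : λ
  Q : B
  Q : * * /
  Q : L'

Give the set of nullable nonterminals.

Directly nullable (have an λ-production): B, A, L, Q.
No other nonterminal has a production whose RHS symbols are all nullable.

{ A, B, L, Q }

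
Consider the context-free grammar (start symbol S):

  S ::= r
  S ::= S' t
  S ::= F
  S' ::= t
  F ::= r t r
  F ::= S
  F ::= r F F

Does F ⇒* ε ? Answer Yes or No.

No

No nonterminal in this grammar is nullable.
No production of F has an RHS whose symbols are all nullable, so F is not nullable.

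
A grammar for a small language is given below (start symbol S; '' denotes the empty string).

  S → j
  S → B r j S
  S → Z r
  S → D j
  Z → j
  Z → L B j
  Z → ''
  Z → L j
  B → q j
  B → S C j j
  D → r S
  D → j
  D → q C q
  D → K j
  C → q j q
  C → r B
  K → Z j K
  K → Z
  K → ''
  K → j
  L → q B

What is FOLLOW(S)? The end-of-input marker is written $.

{ $, j, q, r }

S is the start symbol, so $ ∈ FOLLOW(S).
In S → B r j S: S is at the end, add FOLLOW(S) = { $, j, q, r }.
In B → S C j j: add FIRST(C j j) = { q, r }.
In D → r S: S is at the end, add FOLLOW(D) = { j }.
Union: FOLLOW(S) = { $, j, q, r }.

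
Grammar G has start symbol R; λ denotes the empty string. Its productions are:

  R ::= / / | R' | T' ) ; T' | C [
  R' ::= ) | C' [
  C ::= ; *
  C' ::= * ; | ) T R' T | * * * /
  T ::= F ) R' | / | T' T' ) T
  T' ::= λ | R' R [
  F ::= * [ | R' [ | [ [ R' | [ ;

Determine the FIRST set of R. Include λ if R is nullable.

{ ), *, /, ; }

R ::= / / contributes {/}.
From R ::= R': add FIRST(R') = { ), * }.
From R ::= T' ) ; T': T' nullable, take FIRST(T') ∪ {)} = { ), * }.
From R ::= C [: add FIRST(C) = { ; }.
Union: FIRST(R) = { ), *, /, ; }.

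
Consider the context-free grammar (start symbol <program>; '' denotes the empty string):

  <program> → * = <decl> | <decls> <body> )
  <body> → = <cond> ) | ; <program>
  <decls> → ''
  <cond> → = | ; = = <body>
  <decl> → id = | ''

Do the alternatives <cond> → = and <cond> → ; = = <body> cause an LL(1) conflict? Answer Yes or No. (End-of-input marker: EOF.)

FIRST(=) = { = } and FIRST(; = = <body>) = { ; }.
The FIRST sets are disjoint and neither alternative is nullable — no conflict.

No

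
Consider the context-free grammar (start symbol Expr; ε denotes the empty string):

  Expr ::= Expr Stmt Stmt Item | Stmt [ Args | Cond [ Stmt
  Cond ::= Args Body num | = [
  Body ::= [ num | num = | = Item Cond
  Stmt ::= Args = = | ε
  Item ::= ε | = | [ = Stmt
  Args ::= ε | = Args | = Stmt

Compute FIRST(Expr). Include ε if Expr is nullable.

From Expr ::= Expr Stmt Stmt Item: add FIRST(Expr) = { =, [, num }.
From Expr ::= Stmt [ Args: Stmt nullable, take FIRST(Stmt) ∪ {[} = { =, [ }.
From Expr ::= Cond [ Stmt: add FIRST(Cond) = { =, [, num }.
Union: FIRST(Expr) = { =, [, num }.

{ =, [, num }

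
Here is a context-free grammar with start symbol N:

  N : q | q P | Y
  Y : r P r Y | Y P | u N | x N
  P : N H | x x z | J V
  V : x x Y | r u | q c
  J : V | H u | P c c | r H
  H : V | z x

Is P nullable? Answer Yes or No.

No

No nonterminal in this grammar is nullable.
No production of P has an RHS whose symbols are all nullable, so P is not nullable.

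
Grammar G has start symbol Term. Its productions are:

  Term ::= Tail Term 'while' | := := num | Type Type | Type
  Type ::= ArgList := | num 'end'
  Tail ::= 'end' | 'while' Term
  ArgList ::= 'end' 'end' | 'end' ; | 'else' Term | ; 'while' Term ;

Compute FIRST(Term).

{ 'else', 'end', 'while', :=, ;, num }

From Term ::= Tail Term 'while': add FIRST(Tail) = { 'end', 'while' }.
Term ::= := := num contributes {:=}.
From Term ::= Type Type: add FIRST(Type) = { 'else', 'end', ;, num }.
From Term ::= Type: add FIRST(Type) = { 'else', 'end', ;, num }.
Union: FIRST(Term) = { 'else', 'end', 'while', :=, ;, num }.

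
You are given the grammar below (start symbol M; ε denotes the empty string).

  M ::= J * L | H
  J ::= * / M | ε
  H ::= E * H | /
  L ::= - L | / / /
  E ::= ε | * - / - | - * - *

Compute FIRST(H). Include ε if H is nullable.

From H ::= E * H: E nullable, take FIRST(E) ∪ {*} = { *, - }.
H ::= / contributes {/}.
Union: FIRST(H) = { *, -, / }.

{ *, -, / }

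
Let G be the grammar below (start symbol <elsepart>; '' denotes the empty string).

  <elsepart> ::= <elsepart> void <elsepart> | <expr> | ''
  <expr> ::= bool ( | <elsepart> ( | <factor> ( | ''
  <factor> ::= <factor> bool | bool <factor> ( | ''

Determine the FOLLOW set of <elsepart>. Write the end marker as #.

{ #, (, void }

<elsepart> is the start symbol, so # ∈ FOLLOW(<elsepart>).
In <elsepart> ::= <elsepart> void <elsepart>: add FIRST(void <elsepart>) = { void }.
In <elsepart> ::= <elsepart> void <elsepart>: <elsepart> is at the end, add FOLLOW(<elsepart>) = { #, (, void }.
In <expr> ::= <elsepart> (: add FIRST(() = { ( }.
Union: FOLLOW(<elsepart>) = { #, (, void }.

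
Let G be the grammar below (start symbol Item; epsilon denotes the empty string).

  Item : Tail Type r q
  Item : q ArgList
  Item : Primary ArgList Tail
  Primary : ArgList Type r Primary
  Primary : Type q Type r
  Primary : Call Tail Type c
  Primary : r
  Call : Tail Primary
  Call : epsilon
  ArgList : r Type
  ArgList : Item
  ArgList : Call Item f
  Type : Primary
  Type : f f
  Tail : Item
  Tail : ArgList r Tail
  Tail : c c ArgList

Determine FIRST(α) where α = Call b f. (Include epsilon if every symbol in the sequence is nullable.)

{ b, c, f, q, r }

Add FIRST(Call)\{epsilon} = { c, f, q, r }; Call is nullable, continue.
b is a terminal; add {b} and stop.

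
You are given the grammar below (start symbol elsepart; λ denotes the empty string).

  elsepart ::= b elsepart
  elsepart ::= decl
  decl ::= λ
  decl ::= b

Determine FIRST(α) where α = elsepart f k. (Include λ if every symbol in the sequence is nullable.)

{ b, f }

Add FIRST(elsepart)\{λ} = { b }; elsepart is nullable, continue.
f is a terminal; add {f} and stop.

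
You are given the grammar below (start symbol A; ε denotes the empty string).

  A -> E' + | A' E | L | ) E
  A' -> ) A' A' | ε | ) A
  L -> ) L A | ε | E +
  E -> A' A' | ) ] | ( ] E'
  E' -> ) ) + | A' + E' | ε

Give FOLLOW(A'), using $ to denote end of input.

{ $, (, ), + }

In A -> A' E: add FIRST(E)\{ε} = { (, ) }.
  Since E is nullable, also add FOLLOW(A) = { $, (, ), + }.
In A' -> ) A' A': add FIRST(A')\{ε} = { ) }.
  Since A' is nullable, also add FOLLOW(A') = { $, (, ), + }.
In A' -> ) A' A': A' is at the end, add FOLLOW(A') = { $, (, ), + }.
In E -> A' A': add FIRST(A')\{ε} = { ) }.
  Since A' is nullable, also add FOLLOW(E) = { $, (, ), + }.
In E -> A' A': A' is at the end, add FOLLOW(E) = { $, (, ), + }.
In E' -> A' + E': add FIRST(+ E') = { + }.
Union: FOLLOW(A') = { $, (, ), + }.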